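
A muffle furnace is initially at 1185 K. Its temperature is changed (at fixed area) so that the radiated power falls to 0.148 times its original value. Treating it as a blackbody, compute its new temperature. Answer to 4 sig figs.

P ∝ T⁴, so T₂/T₁ = (P₂/P₁)^(1/4) = (0.148)^(1/4) = 0.620248.
T₂ = 1185 × 0.620248 = 735.0 K.

T₂ ≈ 735.0 K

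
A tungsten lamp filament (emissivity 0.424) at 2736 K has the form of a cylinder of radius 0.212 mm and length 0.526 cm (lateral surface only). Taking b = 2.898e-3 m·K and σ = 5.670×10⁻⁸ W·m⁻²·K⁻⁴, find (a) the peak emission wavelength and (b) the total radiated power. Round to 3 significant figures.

λ_max ≈ 1.06×10³ nm; P ≈ 9.44 W

(a) λ_max = b/T = 2.898×10⁻³/2736 = 1.059×10⁻⁶ m = 1.06×10³ nm.
Lateral area A = 2πrL = 2π×2.12×10⁻⁴×5.26×10⁻³ = 7.00651×10⁻⁶ m².
(b) P = εσAT⁴ = 0.424×5.670×10⁻⁸×7.00651×10⁻⁶×(2736)⁴ = 9.44 W.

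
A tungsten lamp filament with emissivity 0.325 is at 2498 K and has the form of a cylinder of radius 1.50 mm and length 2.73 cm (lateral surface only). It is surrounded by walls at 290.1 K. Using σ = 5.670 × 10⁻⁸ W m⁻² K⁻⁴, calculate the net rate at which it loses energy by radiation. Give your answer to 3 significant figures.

Lateral area A = 2πrL = 2π×1.50×10⁻³×0.0273 = 2.57296×10⁻⁴ m².
Net radiated power P_net = εσA(T⁴ − T₀⁴) = 0.325×5.670×10⁻⁸×2.57296×10⁻⁴×(2498⁴ − 290.1⁴).
T⁴ − T₀⁴ = 3.89376×10¹³ − 7.08257×10⁹ = 3.89305×10¹³ K⁴, so P_net = 185 W.

Net loss ≈ 185 W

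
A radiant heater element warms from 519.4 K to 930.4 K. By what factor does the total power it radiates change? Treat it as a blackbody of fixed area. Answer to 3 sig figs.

P₂/P₁ ≈ 10.3

P ∝ T⁴, so P₂/P₁ = (T₂/T₁)⁴ = (930.4/519.4)⁴ = (1.79130)⁴ = 10.3.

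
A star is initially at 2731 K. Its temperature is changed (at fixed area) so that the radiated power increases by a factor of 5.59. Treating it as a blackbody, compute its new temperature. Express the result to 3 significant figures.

T₂ ≈ 4.20×10³ K

P ∝ T⁴, so T₂/T₁ = (P₂/P₁)^(1/4) = (5.59)^(1/4) = 1.53763.
T₂ = 2731 × 1.53763 = 4.20×10³ K.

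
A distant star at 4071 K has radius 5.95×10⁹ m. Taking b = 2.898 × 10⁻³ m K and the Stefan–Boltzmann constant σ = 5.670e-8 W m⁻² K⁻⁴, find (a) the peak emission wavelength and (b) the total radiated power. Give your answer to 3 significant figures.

(a) λ_max = b/T = 2.898×10⁻³/4071 = 7.119×10⁻⁷ m = 712 nm.
Surface area A = 4πR² = 4π(5.95×10⁹ m)² = 4.44881×10²⁰ m².
(b) P = σAT⁴ = 5.670×10⁻⁸×4.44881×10²⁰×(4071)⁴ = 6.93×10²⁷ W.

λ_max ≈ 712 nm; P ≈ 6.93×10²⁷ W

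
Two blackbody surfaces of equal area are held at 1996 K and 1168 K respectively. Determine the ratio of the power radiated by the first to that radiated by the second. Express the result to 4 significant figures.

With equal areas, P₁/P₂ = (T₁/T₂)⁴ = (1996/1168)⁴ = 8.528.

P₁/P₂ ≈ 8.528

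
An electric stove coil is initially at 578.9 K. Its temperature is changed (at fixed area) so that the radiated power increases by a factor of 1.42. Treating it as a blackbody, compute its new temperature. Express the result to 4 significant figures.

T₂ ≈ 631.9 K

P ∝ T⁴, so T₂/T₁ = (P₂/P₁)^(1/4) = (1.42)^(1/4) = 1.09162.
T₂ = 578.9 × 1.09162 = 631.9 K.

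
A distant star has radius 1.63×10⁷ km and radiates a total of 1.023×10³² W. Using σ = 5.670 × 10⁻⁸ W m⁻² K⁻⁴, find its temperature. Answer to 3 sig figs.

Surface area A = 4πR² = 4π(1.63×10¹⁰ m)² = 3.33876×10²¹ m².
P = σAT⁴ ⇒ T = (P/(σA))^(1/4) = (1.023×10³²/(5.670×10⁻⁸×3.33876×10²¹))^(1/4) = 2.71×10⁴ K.

T ≈ 2.71×10⁴ K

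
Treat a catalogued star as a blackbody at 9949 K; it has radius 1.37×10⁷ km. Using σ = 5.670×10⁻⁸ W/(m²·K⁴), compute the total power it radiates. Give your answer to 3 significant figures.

P ≈ 1.31×10³⁰ W

Surface area A = 4πR² = 4π(1.37×10¹⁰ m)² = 2.35858×10²¹ m².
P = σAT⁴ = 5.670×10⁻⁸ × 2.35858×10²¹ × (9949)⁴ = 1.31×10³⁰ W.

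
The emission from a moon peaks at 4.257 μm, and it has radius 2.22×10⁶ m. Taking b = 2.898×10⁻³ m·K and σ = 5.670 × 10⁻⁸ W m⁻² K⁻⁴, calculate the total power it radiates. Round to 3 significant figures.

P ≈ 7.54×10¹⁷ W

Wien's law: T = b/λ_max = 2.898×10⁻³/4.257×10⁻⁶ = 680.761 K.
Surface area A = 4πR² = 4π(2.22×10⁶ m)² = 6.19321×10¹³ m².
Then P = σAT⁴ = 5.670×10⁻⁸×6.19321×10¹³×(680.761)⁴ = 7.54×10¹⁷ W.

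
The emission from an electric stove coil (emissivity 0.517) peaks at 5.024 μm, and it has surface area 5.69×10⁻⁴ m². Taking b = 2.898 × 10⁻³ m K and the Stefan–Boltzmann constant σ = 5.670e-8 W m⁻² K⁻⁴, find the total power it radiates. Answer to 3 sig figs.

P ≈ 1.85 W

Wien's law: T = b/λ_max = 2.898×10⁻³/5.024×10⁻⁶ = 576.831 K.
Area A = 5.69×10⁻⁴ m².
Then P = εσAT⁴ = 0.517×5.670×10⁻⁸×5.69×10⁻⁴×(576.831)⁴ = 1.85 W.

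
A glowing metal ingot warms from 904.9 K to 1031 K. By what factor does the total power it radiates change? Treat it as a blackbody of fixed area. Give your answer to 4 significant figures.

P ∝ T⁴, so P₂/P₁ = (T₂/T₁)⁴ = (1031/904.9)⁴ = (1.13935)⁴ = 1.685.

P₂/P₁ ≈ 1.685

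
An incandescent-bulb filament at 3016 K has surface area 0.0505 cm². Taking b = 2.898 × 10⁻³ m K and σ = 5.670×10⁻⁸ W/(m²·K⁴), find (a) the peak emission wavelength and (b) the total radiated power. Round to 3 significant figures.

(a) λ_max = b/T = 2.898×10⁻³/3016 = 9.609×10⁻⁷ m = 0.961 μm.
Area A = 0.0505 cm² = 5.05×10⁻⁶ m².
(b) P = σAT⁴ = 5.670×10⁻⁸×5.05×10⁻⁶×(3016)⁴ = 23.7 W.

λ_max ≈ 0.961 μm; P ≈ 23.7 W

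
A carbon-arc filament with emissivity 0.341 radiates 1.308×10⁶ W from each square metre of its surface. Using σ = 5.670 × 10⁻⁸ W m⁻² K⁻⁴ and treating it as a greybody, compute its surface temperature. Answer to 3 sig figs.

T ≈ 2.87×10³ K

I = εσT⁴, so T = (I/εσ)^(1/4) = (1.308×10⁶/(0.341×5.670×10⁻⁸))^(1/4) = 2.87×10³ K.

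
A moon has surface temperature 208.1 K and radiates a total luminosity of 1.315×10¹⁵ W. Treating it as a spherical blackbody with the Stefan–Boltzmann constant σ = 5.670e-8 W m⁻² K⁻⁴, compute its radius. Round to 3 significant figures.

R ≈ 9.92×10⁵ m

L = 4πR²σT⁴ ⇒ R = √(L/(4πσT⁴)).
σT⁴ = 106.334 W/m², so R = √(1.315×10¹⁵/(4π×106.334)) = 9.92×10⁵ m.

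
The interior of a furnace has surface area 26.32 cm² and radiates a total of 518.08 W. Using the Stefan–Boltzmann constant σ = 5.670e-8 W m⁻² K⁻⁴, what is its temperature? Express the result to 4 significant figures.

T ≈ 1365 K

Area A = 26.32 cm² = 2.632×10⁻³ m².
P = σAT⁴ ⇒ T = (P/(σA))^(1/4) = (518.08/(5.670×10⁻⁸×2.632×10⁻³))^(1/4) = 1365 K.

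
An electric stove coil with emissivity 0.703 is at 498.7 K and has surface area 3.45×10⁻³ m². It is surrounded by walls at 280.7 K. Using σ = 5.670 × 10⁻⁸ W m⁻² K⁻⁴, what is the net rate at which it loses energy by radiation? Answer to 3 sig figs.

Area A = 3.45×10⁻³ m².
Net radiated power P_net = εσA(T⁴ − T₀⁴) = 0.703×5.670×10⁻⁸×3.45×10⁻³×(498.7⁴ − 280.7⁴).
T⁴ − T₀⁴ = 6.18525×10¹⁰ − 6.20826×10⁹ = 5.56442×10¹⁰ K⁴, so P_net = 7.65 W.

Net loss ≈ 7.65 W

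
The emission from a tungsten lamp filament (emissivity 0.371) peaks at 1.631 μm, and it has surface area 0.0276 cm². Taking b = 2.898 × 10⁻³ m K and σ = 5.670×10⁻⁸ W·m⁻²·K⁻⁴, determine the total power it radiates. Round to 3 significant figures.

Wien's law: T = b/λ_max = 2.898×10⁻³/1.631×10⁻⁶ = 1776.82 K.
Area A = 0.0276 cm² = 2.76×10⁻⁶ m².
Then P = εσAT⁴ = 0.371×5.670×10⁻⁸×2.76×10⁻⁶×(1776.82)⁴ = 0.579 W.

P ≈ 0.579 W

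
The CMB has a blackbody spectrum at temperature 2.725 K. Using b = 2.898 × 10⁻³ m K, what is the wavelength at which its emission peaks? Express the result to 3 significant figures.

λ_max ≈ 1.06 mm

Wien's displacement law: λ_max = b/T = (2.898×10⁻³ m·K)/(2.725 K) = 1.063×10⁻³ m.
That is 1.06 mm, in the microwave range.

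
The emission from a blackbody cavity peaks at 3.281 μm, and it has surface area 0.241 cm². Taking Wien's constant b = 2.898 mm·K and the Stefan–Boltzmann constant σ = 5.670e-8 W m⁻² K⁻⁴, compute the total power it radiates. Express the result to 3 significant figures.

P ≈ 0.832 W

Wien's law: T = b/λ_max = 2.898×10⁻³/3.281×10⁻⁶ = 883.267 K.
Area A = 0.241 cm² = 2.41×10⁻⁵ m².
Then P = σAT⁴ = 5.670×10⁻⁸×2.41×10⁻⁵×(883.267)⁴ = 0.832 W.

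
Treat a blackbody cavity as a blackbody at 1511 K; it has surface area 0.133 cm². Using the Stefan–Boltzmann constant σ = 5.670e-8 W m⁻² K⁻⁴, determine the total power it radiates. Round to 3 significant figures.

Area A = 0.133 cm² = 1.33×10⁻⁵ m².
P = σAT⁴ = 5.670×10⁻⁸ × 1.33×10⁻⁵ × (1511)⁴ = 3.93 W.

P ≈ 3.93 W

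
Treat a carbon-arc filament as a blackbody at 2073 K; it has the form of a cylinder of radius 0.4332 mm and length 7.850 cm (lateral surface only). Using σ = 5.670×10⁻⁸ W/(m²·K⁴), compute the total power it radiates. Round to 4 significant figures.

Lateral area A = 2πrL = 2π×4.332×10⁻⁴×0.07850 = 2.13667×10⁻⁴ m².
P = σAT⁴ = 5.670×10⁻⁸ × 2.13667×10⁻⁴ × (2073)⁴ = 223.7 W.

P ≈ 223.7 W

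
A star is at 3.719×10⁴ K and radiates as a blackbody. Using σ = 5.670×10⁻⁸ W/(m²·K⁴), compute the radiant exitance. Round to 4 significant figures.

Stefan–Boltzmann: I = σT⁴ = 5.670×10⁻⁸ × (3.719×10⁴)⁴ = 1.085×10¹¹ W/m².

I ≈ 1.085×10¹¹ W/m²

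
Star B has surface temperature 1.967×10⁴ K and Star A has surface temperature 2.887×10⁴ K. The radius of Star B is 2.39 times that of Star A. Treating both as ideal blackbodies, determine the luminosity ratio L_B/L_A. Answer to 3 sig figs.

L_B/L_A ≈ 1.23

L ∝ R²T⁴, so L_B/L_A = (R_B/R_A)²(T_B/T_A)⁴ = (2.39)² × (1.967×10⁴/2.887×10⁴)⁴ = 5.7121 × 0.215492 = 1.23.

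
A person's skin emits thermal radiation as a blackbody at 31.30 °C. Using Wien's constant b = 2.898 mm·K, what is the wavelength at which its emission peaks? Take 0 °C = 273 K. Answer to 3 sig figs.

λ_max ≈ 9.52 μm

T = 31.30 °C + 273 = 304.30 K.
Wien's displacement law: λ_max = b/T = (2.898×10⁻³ m·K)/(304.30 K) = 9.523×10⁻⁶ m.
That is 9.52 μm, in the infrared range.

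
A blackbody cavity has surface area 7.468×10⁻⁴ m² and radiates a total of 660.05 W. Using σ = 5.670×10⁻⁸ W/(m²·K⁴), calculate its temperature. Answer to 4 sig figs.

Area A = 7.468×10⁻⁴ m².
P = σAT⁴ ⇒ T = (P/(σA))^(1/4) = (660.05/(5.670×10⁻⁸×7.468×10⁻⁴))^(1/4) = 1987 K.

T ≈ 1987 K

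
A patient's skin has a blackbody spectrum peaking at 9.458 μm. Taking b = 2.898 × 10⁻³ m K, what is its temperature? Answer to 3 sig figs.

T ≈ 306 K

Wien's law gives T = b/λ_max = (2.898×10⁻³ m·K)/(9.458×10⁻⁶ m) = 306 K.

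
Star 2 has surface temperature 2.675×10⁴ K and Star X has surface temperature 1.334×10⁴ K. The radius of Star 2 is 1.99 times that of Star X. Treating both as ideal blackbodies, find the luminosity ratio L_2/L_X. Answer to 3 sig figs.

L_2/L_X ≈ 64.0

L ∝ R²T⁴, so L_2/L_X = (R_2/R_X)²(T_2/T_X)⁴ = (1.99)² × (2.675×10⁴/1.334×10⁴)⁴ = 3.9601 × 16.1686 = 64.0.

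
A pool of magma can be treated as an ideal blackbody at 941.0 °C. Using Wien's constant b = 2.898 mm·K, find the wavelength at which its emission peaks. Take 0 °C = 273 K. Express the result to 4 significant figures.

T = 941.0 °C + 273 = 1214.0 K.
Wien's displacement law: λ_max = b/T = (2.898×10⁻³ m·K)/(1214.0 K) = 2.3871×10⁻⁶ m.
That is 2387 nm, in the infrared range.

λ_max ≈ 2387 nm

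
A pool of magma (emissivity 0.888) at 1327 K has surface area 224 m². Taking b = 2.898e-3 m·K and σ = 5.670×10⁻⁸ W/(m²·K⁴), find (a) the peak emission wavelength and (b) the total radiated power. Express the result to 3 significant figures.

(a) λ_max = b/T = 2.898×10⁻³/1327 = 2.184×10⁻⁶ m = 2.18 μm.
Area A = 224 m².
(b) P = εσAT⁴ = 0.888×5.670×10⁻⁸×224×(1327)⁴ = 3.50×10⁷ W.

λ_max ≈ 2.18 μm; P ≈ 3.50×10⁷ W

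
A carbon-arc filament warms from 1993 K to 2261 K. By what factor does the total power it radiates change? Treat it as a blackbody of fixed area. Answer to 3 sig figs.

P₂/P₁ ≈ 1.66

P ∝ T⁴, so P₂/P₁ = (T₂/T₁)⁴ = (2261/1993)⁴ = (1.13447)⁴ = 1.66.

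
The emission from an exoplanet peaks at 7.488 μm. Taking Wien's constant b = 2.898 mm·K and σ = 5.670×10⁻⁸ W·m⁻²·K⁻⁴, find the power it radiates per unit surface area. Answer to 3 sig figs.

I ≈ 1.27×10³ W/m²

Wien's law: T = b/λ_max = 2.898×10⁻³/7.488×10⁻⁶ = 387.019 K.
Then I = σT⁴ = 5.670×10⁻⁸×(387.019)⁴ = 1.27×10³ W/m².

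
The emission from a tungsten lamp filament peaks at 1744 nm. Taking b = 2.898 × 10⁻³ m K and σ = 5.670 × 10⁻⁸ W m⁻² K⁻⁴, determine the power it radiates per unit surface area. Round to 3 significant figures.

I ≈ 4.32×10⁵ W/m²

Wien's law: T = b/λ_max = 2.898×10⁻³/1.744×10⁻⁶ = 1661.70 K.
Then I = σT⁴ = 5.670×10⁻⁸×(1661.70)⁴ = 4.32×10⁵ W/m².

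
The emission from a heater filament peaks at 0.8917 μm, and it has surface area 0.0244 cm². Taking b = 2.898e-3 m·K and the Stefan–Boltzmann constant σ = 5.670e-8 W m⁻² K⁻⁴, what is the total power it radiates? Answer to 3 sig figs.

P ≈ 15.4 W

Wien's law: T = b/λ_max = 2.898×10⁻³/8.917×10⁻⁷ = 3249.97 K.
Area A = 0.0244 cm² = 2.44×10⁻⁶ m².
Then P = σAT⁴ = 5.670×10⁻⁸×2.44×10⁻⁶×(3249.97)⁴ = 15.4 W.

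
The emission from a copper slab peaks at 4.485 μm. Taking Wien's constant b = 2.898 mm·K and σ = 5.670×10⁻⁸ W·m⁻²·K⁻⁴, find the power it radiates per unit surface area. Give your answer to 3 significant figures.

I ≈ 9.88×10³ W/m²

Wien's law: T = b/λ_max = 2.898×10⁻³/4.485×10⁻⁶ = 646.154 K.
Then I = σT⁴ = 5.670×10⁻⁸×(646.154)⁴ = 9.88×10³ W/m².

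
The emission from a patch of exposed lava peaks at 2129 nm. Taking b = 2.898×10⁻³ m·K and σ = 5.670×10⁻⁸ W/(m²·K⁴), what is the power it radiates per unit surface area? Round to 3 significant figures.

Wien's law: T = b/λ_max = 2.898×10⁻³/2.129×10⁻⁶ = 1361.20 K.
Then I = σT⁴ = 5.670×10⁻⁸×(1361.20)⁴ = 1.95×10⁵ W/m².

I ≈ 1.95×10⁵ W/m²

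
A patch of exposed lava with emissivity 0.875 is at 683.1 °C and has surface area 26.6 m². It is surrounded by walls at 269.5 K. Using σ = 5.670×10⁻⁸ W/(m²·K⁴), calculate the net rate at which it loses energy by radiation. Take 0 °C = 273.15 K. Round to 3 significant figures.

T = 683.1 °C + 273.15 = 956.25 K.
Area A = 26.6 m².
Net radiated power P_net = εσA(T⁴ − T₀⁴) = 0.875×5.670×10⁻⁸×26.6×(956.25⁴ − 269.5⁴).
T⁴ − T₀⁴ = 8.36153×10¹¹ − 5.27515×10⁹ = 8.30878×10¹¹ K⁴, so P_net = 1.10×10⁶ W.

Net loss ≈ 1.10×10⁶ W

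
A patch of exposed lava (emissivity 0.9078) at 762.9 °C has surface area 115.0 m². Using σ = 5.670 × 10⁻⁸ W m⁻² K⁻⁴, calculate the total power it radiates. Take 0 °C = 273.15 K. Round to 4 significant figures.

T = 762.9 °C + 273.15 = 1036.05 K.
Area A = 115.0 m².
P = εσAT⁴ = 0.9078 × 5.670×10⁻⁸ × 115.0 × (1036.05)⁴ = 6.820×10⁶ W.

P ≈ 6.820×10⁶ W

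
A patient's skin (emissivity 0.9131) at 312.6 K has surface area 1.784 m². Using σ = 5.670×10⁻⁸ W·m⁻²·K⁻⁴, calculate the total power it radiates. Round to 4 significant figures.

P ≈ 882.0 W

Area A = 1.784 m².
P = εσAT⁴ = 0.9131 × 5.670×10⁻⁸ × 1.784 × (312.6)⁴ = 882.0 W.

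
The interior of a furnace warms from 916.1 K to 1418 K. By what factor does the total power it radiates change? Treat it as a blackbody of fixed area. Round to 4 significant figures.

P ∝ T⁴, so P₂/P₁ = (T₂/T₁)⁴ = (1418/916.1)⁴ = (1.54787)⁴ = 5.740.

P₂/P₁ ≈ 5.740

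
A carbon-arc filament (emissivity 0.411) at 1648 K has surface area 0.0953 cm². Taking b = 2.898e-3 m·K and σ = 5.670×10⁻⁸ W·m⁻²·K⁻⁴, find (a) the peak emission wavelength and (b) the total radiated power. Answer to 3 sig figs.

λ_max ≈ 1.76×10³ nm; P ≈ 1.64 W

(a) λ_max = b/T = 2.898×10⁻³/1648 = 1.758×10⁻⁶ m = 1.76×10³ nm.
Area A = 0.0953 cm² = 9.53×10⁻⁶ m².
(b) P = εσAT⁴ = 0.411×5.670×10⁻⁸×9.53×10⁻⁶×(1648)⁴ = 1.64 W.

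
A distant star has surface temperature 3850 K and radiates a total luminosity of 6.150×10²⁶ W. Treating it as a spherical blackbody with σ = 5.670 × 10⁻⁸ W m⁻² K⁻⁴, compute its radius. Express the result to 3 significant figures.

L = 4πR²σT⁴ ⇒ R = √(L/(4πσT⁴)).
σT⁴ = 1.24574×10⁷ W/m², so R = √(6.150×10²⁶/(4π×1.24574×10⁷)) = 1.98×10⁹ m.

R ≈ 1.98×10⁹ m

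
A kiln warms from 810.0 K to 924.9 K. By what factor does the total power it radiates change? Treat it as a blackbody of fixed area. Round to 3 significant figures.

P₂/P₁ ≈ 1.70

P ∝ T⁴, so P₂/P₁ = (T₂/T₁)⁴ = (924.9/810.0)⁴ = (1.14185)⁴ = 1.70.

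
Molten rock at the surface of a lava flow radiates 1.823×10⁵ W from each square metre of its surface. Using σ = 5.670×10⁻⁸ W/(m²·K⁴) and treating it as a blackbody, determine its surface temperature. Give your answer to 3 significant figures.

I = σT⁴, so T = (I/σ)^(1/4) = (1.823×10⁵/(5.670×10⁻⁸))^(1/4) = 1.34×10³ K.

T ≈ 1.34×10³ K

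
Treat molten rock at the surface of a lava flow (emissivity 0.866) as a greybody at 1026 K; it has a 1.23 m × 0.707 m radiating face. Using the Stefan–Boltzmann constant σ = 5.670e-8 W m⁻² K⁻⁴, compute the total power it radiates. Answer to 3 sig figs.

Area A = 1.23 × 0.707 = 0.86961 m².
P = εσAT⁴ = 0.866 × 5.670×10⁻⁸ × 0.86961 × (1026)⁴ = 4.73×10⁴ W.

P ≈ 4.73×10⁴ W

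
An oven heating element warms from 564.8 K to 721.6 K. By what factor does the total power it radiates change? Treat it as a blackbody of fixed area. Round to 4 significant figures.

P₂/P₁ ≈ 2.664

P ∝ T⁴, so P₂/P₁ = (T₂/T₁)⁴ = (721.6/564.8)⁴ = (1.27762)⁴ = 2.664.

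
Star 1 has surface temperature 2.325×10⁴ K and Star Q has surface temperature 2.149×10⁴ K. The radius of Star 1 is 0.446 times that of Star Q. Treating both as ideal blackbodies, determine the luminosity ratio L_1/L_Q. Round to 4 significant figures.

L_1/L_Q ≈ 0.2725

L ∝ R²T⁴, so L_1/L_Q = (R_1/R_Q)²(T_1/T_Q)⁴ = (0.446)² × (2.325×10⁴/2.149×10⁴)⁴ = 0.198916 × 1.37008 = 0.2725.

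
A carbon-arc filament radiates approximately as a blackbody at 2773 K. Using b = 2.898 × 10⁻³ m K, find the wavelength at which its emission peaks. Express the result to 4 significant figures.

λ_max ≈ 1.045 μm

Wien's displacement law: λ_max = b/T = (2.898×10⁻³ m·K)/(2773 K) = 1.0451×10⁻⁶ m.
That is 1.045 μm, in the infrared range.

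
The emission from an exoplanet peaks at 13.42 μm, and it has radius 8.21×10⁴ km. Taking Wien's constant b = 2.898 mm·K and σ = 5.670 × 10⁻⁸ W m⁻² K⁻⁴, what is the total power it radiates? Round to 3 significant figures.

P ≈ 1.04×10¹⁹ W

Wien's law: T = b/λ_max = 2.898×10⁻³/1.342×10⁻⁵ = 215.946 K.
Surface area A = 4πR² = 4π(8.21×10⁷ m)² = 8.47025×10¹⁶ m².
Then P = σAT⁴ = 5.670×10⁻⁸×8.47025×10¹⁶×(215.946)⁴ = 1.04×10¹⁹ W.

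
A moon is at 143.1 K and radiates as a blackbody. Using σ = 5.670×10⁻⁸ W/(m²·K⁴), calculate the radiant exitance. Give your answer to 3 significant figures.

I ≈ 23.8 W/m²

Stefan–Boltzmann: I = σT⁴ = 5.670×10⁻⁸ × (143.1)⁴ = 23.8 W/m².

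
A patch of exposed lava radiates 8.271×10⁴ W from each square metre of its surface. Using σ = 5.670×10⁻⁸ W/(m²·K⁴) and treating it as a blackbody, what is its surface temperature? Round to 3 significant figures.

I = σT⁴, so T = (I/σ)^(1/4) = (8.271×10⁴/(5.670×10⁻⁸))^(1/4) = 1.10×10³ K.

T ≈ 1.10×10³ K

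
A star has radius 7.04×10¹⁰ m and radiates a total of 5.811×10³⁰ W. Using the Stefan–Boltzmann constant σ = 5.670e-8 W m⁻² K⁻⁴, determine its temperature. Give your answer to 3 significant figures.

Surface area A = 4πR² = 4π(7.04×10¹⁰ m)² = 6.22809×10²² m².
P = σAT⁴ ⇒ T = (P/(σA))^(1/4) = (5.811×10³⁰/(5.670×10⁻⁸×6.22809×10²²))^(1/4) = 6.37×10³ K.

T ≈ 6.37×10³ K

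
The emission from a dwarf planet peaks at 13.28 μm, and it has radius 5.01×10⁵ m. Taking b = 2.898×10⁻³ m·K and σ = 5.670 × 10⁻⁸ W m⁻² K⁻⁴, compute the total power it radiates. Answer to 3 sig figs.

Wien's law: T = b/λ_max = 2.898×10⁻³/1.328×10⁻⁵ = 218.223 K.
Surface area A = 4πR² = 4π(5.01×10⁵ m)² = 3.15417×10¹² m².
Then P = σAT⁴ = 5.670×10⁻⁸×3.15417×10¹²×(218.223)⁴ = 4.06×10¹⁴ W.

P ≈ 4.06×10¹⁴ W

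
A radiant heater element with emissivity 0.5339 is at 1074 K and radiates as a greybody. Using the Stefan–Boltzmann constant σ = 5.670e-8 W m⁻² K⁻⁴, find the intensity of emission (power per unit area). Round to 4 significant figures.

Stefan–Boltzmann: I = εσT⁴ = 0.5339 × 5.670×10⁻⁸ × (1074)⁴ = 4.028×10⁴ W/m².

I ≈ 4.028×10⁴ W/m²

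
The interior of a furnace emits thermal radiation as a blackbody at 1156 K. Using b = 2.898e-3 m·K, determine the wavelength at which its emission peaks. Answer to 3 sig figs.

λ_max ≈ 2.51×10³ nm

Wien's displacement law: λ_max = b/T = (2.898×10⁻³ m·K)/(1156 K) = 2.507×10⁻⁶ m.
That is 2.51×10³ nm, in the infrared range.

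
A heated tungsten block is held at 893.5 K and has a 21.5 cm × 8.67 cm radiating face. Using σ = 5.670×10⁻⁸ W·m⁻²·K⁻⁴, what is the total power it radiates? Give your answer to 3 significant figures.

Area A = 0.215 × 0.0867 = 0.0186405 m².
P = σAT⁴ = 5.670×10⁻⁸ × 0.0186405 × (893.5)⁴ = 674 W.

P ≈ 674 W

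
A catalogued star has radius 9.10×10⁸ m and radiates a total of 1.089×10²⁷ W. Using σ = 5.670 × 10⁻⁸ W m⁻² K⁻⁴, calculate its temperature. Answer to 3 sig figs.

T ≈ 6.55×10³ K

Surface area A = 4πR² = 4π(9.10×10⁸ m)² = 1.04062×10¹⁹ m².
P = σAT⁴ ⇒ T = (P/(σA))^(1/4) = (1.089×10²⁷/(5.670×10⁻⁸×1.04062×10¹⁹))^(1/4) = 6.55×10³ K.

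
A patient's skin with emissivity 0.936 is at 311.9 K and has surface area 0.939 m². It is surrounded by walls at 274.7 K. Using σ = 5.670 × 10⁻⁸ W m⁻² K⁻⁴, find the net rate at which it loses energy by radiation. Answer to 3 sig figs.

Area A = 0.939 m².
Net radiated power P_net = εσA(T⁴ − T₀⁴) = 0.936×5.670×10⁻⁸×0.939×(311.9⁴ − 274.7⁴).
T⁴ − T₀⁴ = 9.46371×10⁹ − 5.69423×10⁹ = 3.76948×10⁹ K⁴, so P_net = 188 W.

Net loss ≈ 188 W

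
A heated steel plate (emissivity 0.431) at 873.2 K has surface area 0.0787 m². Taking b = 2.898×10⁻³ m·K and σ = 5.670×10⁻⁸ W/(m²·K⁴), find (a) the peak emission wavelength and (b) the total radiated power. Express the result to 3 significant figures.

(a) λ_max = b/T = 2.898×10⁻³/873.2 = 3.319×10⁻⁶ m = 3.32 μm.
Area A = 0.0787 m².
(b) P = εσAT⁴ = 0.431×5.670×10⁻⁸×0.0787×(873.2)⁴ = 1.12×10³ W.

λ_max ≈ 3.32 μm; P ≈ 1.12×10³ W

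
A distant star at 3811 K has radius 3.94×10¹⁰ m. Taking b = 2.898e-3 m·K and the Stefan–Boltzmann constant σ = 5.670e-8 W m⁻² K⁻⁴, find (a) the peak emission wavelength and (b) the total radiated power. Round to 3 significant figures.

(a) λ_max = b/T = 2.898×10⁻³/3811 = 7.604×10⁻⁷ m = 760 nm.
Surface area A = 4πR² = 4π(3.94×10¹⁰ m)² = 1.95075×10²² m².
(b) P = σAT⁴ = 5.670×10⁻⁸×1.95075×10²²×(3811)⁴ = 2.33×10²⁹ W.

λ_max ≈ 760 nm; P ≈ 2.33×10²⁹ W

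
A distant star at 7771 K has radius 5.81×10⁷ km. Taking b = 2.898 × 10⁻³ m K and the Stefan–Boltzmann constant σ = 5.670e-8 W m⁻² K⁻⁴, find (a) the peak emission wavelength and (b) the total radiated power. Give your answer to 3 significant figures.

λ_max ≈ 373 nm; P ≈ 8.77×10³⁰ W

(a) λ_max = b/T = 2.898×10⁻³/7771 = 3.729×10⁻⁷ m = 373 nm.
Surface area A = 4πR² = 4π(5.81×10¹⁰ m)² = 4.24192×10²² m².
(b) P = σAT⁴ = 5.670×10⁻⁸×4.24192×10²²×(7771)⁴ = 8.77×10³⁰ W.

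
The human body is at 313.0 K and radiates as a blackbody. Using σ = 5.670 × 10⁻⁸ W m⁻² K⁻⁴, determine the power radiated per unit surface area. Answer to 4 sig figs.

Stefan–Boltzmann: I = σT⁴ = 5.670×10⁻⁸ × (313.0)⁴ = 544.2 W/m².

I ≈ 544.2 W/m²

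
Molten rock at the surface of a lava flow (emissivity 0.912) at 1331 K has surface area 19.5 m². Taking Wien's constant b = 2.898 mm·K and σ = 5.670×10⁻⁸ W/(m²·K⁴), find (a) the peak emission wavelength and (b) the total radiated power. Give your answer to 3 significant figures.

λ_max ≈ 2.18 μm; P ≈ 3.16×10⁶ W

(a) λ_max = b/T = 2.898×10⁻³/1331 = 2.177×10⁻⁶ m = 2.18 μm.
Area A = 19.5 m².
(b) P = εσAT⁴ = 0.912×5.670×10⁻⁸×19.5×(1331)⁴ = 3.16×10⁶ W.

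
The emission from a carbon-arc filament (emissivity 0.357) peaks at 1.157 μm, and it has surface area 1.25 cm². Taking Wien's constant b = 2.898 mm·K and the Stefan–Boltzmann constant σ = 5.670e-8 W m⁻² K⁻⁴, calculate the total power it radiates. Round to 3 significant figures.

Wien's law: T = b/λ_max = 2.898×10⁻³/1.157×10⁻⁶ = 2504.75 K.
Area A = 1.25 cm² = 1.25×10⁻⁴ m².
Then P = εσAT⁴ = 0.357×5.670×10⁻⁸×1.25×10⁻⁴×(2504.75)⁴ = 99.6 W.

P ≈ 99.6 W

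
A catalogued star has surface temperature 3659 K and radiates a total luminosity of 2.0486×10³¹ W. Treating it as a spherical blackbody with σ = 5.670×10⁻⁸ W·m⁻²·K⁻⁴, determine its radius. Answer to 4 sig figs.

L = 4πR²σT⁴ ⇒ R = √(L/(4πσT⁴)).
σT⁴ = 1.01633×10⁷ W/m², so R = √(2.0486×10³¹/(4π×1.01633×10⁷)) = 4.005×10¹¹ m.

R ≈ 4.005×10¹¹ m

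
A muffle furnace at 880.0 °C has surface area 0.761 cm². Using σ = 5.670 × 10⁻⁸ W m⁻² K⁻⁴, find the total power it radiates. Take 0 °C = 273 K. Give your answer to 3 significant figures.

P ≈ 7.63 W

T = 880.0 °C + 273 = 1153.0 K.
Area A = 0.761 cm² = 7.61×10⁻⁵ m².
P = σAT⁴ = 5.670×10⁻⁸ × 7.61×10⁻⁵ × (1153.0)⁴ = 7.63 W.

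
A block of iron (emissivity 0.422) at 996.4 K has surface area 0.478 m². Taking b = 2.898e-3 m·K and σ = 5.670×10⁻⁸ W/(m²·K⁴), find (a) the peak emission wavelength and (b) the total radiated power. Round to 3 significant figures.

(a) λ_max = b/T = 2.898×10⁻³/996.4 = 2.908×10⁻⁶ m = 2.91×10³ nm.
Area A = 0.478 m².
(b) P = εσAT⁴ = 0.422×5.670×10⁻⁸×0.478×(996.4)⁴ = 1.13×10⁴ W.

λ_max ≈ 2.91×10³ nm; P ≈ 1.13×10⁴ W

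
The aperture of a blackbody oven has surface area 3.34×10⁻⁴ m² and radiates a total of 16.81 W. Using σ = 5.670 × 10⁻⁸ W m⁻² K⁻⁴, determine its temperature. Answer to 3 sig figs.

Area A = 3.34×10⁻⁴ m².
P = σAT⁴ ⇒ T = (P/(σA))^(1/4) = (16.81/(5.670×10⁻⁸×3.34×10⁻⁴))^(1/4) = 971 K.

T ≈ 971 K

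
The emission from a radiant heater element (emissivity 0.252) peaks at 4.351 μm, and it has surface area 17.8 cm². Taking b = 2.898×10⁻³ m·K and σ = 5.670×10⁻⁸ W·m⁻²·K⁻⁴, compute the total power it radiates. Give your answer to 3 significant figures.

P ≈ 5.01 W

Wien's law: T = b/λ_max = 2.898×10⁻³/4.351×10⁻⁶ = 666.054 K.
Area A = 17.8 cm² = 1.78×10⁻³ m².
Then P = εσAT⁴ = 0.252×5.670×10⁻⁸×1.78×10⁻³×(666.054)⁴ = 5.01 W.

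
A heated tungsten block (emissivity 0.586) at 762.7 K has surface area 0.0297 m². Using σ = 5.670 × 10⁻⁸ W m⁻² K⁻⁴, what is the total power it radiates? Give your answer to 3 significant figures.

P ≈ 334 W

Area A = 0.0297 m².
P = εσAT⁴ = 0.586 × 5.670×10⁻⁸ × 0.0297 × (762.7)⁴ = 334 W.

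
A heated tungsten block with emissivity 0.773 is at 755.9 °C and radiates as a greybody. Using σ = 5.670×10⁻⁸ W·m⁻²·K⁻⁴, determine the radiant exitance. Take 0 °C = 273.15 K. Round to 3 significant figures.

I ≈ 4.91×10⁴ W/m²

T = 755.9 °C + 273.15 = 1029.05 K.
Stefan–Boltzmann: I = εσT⁴ = 0.773 × 5.670×10⁻⁸ × (1029.05)⁴ = 4.91×10⁴ W/m².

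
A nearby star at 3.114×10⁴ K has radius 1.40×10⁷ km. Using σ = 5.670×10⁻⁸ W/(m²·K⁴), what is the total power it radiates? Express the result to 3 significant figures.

P ≈ 1.31×10³² W

Surface area A = 4πR² = 4π(1.40×10¹⁰ m)² = 2.46301×10²¹ m².
P = σAT⁴ = 5.670×10⁻⁸ × 2.46301×10²¹ × (3.114×10⁴)⁴ = 1.31×10³² W.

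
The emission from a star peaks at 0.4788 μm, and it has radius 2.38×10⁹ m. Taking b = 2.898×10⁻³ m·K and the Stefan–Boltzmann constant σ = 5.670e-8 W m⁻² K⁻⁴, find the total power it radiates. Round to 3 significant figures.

P ≈ 5.42×10²⁷ W

Wien's law: T = b/λ_max = 2.898×10⁻³/4.788×10⁻⁷ = 6052.63 K.
Surface area A = 4πR² = 4π(2.38×10⁹ m)² = 7.11809×10¹⁹ m².
Then P = σAT⁴ = 5.670×10⁻⁸×7.11809×10¹⁹×(6052.63)⁴ = 5.42×10²⁷ W.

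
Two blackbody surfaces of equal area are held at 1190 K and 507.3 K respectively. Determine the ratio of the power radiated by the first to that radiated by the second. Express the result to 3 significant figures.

P₁/P₂ ≈ 30.3

With equal areas, P₁/P₂ = (T₁/T₂)⁴ = (1190/507.3)⁴ = 30.3.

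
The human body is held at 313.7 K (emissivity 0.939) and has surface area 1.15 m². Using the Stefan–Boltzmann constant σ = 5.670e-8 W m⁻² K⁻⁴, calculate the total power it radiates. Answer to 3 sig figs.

P ≈ 593 W

Area A = 1.15 m².
P = εσAT⁴ = 0.939 × 5.670×10⁻⁸ × 1.15 × (313.7)⁴ = 593 W.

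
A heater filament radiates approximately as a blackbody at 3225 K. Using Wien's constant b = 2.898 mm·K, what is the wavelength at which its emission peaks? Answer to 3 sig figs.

Wien's displacement law: λ_max = b/T = (2.898×10⁻³ m·K)/(3225 K) = 8.986×10⁻⁷ m.
That is 0.899 μm, in the infrared range.

λ_max ≈ 0.899 μm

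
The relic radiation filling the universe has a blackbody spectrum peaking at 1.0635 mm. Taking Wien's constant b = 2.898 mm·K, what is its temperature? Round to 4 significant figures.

Wien's law gives T = b/λ_max = (2.898×10⁻³ m·K)/(1.0635×10⁻³ m) = 2.725 K.

T ≈ 2.725 K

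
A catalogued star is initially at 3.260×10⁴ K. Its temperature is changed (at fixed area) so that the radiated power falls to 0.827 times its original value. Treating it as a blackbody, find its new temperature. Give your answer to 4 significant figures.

T₂ ≈ 3.109×10⁴ K

P ∝ T⁴, so T₂/T₁ = (P₂/P₁)^(1/4) = (0.827)^(1/4) = 0.953622.
T₂ = 3.260×10⁴ × 0.953622 = 3.109×10⁴ K.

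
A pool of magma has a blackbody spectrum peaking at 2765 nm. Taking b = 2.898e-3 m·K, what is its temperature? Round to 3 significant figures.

T ≈ 1.05×10³ K

Wien's law gives T = b/λ_max = (2.898×10⁻³ m·K)/(2.765×10⁻⁶ m) = 1.05×10³ K.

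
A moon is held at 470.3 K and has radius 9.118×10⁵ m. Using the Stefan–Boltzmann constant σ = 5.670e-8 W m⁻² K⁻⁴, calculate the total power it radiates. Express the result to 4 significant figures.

Surface area A = 4πR² = 4π(9.118×10⁵ m)² = 1.04474×10¹³ m².
P = σAT⁴ = 5.670×10⁻⁸ × 1.04474×10¹³ × (470.3)⁴ = 2.898×10¹⁶ W.

P ≈ 2.898×10¹⁶ W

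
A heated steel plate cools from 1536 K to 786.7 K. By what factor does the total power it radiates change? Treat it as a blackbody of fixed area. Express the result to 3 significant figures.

P ∝ T⁴, so P₂/P₁ = (T₂/T₁)⁴ = (786.7/1536)⁴ = (0.512174)⁴ = 0.0688.

P₂/P₁ ≈ 0.0688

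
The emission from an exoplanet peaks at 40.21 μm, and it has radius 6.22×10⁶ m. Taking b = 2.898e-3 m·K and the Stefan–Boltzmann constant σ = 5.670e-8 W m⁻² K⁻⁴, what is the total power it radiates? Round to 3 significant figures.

Wien's law: T = b/λ_max = 2.898×10⁻³/4.021×10⁻⁵ = 72.0716 K.
Surface area A = 4πR² = 4π(6.22×10⁶ m)² = 4.86173×10¹⁴ m².
Then P = σAT⁴ = 5.670×10⁻⁸×4.86173×10¹⁴×(72.0716)⁴ = 7.44×10¹⁴ W.

P ≈ 7.44×10¹⁴ W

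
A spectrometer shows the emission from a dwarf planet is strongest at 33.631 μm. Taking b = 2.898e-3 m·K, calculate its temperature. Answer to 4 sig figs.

T ≈ 86.17 K

Wien's law gives T = b/λ_max = (2.898×10⁻³ m·K)/(3.3631×10⁻⁵ m) = 86.17 K.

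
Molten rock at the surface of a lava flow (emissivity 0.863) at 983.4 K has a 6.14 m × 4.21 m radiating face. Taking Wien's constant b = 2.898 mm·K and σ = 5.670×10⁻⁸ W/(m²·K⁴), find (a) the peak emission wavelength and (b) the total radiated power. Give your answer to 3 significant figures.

λ_max ≈ 2.95×10³ nm; P ≈ 1.18×10⁶ W

(a) λ_max = b/T = 2.898×10⁻³/983.4 = 2.947×10⁻⁶ m = 2.95×10³ nm.
Area A = 6.14 × 4.21 = 25.8494 m².
(b) P = εσAT⁴ = 0.863×5.670×10⁻⁸×25.8494×(983.4)⁴ = 1.18×10⁶ W.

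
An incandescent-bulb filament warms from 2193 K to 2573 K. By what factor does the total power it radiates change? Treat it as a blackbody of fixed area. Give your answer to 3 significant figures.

P ∝ T⁴, so P₂/P₁ = (T₂/T₁)⁴ = (2573/2193)⁴ = (1.17328)⁴ = 1.89.

P₂/P₁ ≈ 1.89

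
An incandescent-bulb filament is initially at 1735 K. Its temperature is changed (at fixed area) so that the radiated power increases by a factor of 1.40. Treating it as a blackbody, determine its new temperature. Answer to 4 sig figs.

T₂ ≈ 1887 K

P ∝ T⁴, so T₂/T₁ = (P₂/P₁)^(1/4) = (1.40)^(1/4) = 1.08776.
T₂ = 1735 × 1.08776 = 1887 K.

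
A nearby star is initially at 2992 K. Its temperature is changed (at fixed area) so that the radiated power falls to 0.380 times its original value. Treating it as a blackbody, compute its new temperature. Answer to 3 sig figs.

P ∝ T⁴, so T₂/T₁ = (P₂/P₁)^(1/4) = (0.380)^(1/4) = 0.785138.
T₂ = 2992 × 0.785138 = 2.35×10³ K.

T₂ ≈ 2.35×10³ K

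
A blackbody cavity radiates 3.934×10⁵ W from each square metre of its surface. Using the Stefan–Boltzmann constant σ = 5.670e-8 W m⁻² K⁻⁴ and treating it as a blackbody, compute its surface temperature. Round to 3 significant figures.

I = σT⁴, so T = (I/σ)^(1/4) = (3.934×10⁵/(5.670×10⁻⁸))^(1/4) = 1.62×10³ K.

T ≈ 1.62×10³ K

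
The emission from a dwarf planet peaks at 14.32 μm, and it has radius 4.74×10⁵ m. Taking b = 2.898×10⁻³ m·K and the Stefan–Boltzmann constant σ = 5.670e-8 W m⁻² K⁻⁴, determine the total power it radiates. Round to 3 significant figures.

P ≈ 2.69×10¹⁴ W

Wien's law: T = b/λ_max = 2.898×10⁻³/1.432×10⁻⁵ = 202.374 K.
Surface area A = 4πR² = 4π(4.74×10⁵ m)² = 2.82336×10¹² m².
Then P = σAT⁴ = 5.670×10⁻⁸×2.82336×10¹²×(202.374)⁴ = 2.69×10¹⁴ W.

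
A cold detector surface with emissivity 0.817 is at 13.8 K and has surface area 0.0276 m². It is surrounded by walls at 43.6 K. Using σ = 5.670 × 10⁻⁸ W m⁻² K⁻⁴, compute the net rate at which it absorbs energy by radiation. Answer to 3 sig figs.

Area A = 0.0276 m².
Net radiated power P_net = εσA(T⁴ − T₀⁴) = 0.817×5.670×10⁻⁸×0.0276×(13.8⁴ − 43.6⁴).
T⁴ − T₀⁴ = 36267.4 − 3.61365×10⁶ = -3.57738×10⁶ K⁴, so P_net = -4.57×10⁻³ W — negative, meaning a net gain of 4.57×10⁻³ W.

Net gain ≈ 4.57×10⁻³ W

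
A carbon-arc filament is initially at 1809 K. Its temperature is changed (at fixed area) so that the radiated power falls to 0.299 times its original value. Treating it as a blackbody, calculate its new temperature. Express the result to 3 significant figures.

P ∝ T⁴, so T₂/T₁ = (P₂/P₁)^(1/4) = (0.299)^(1/4) = 0.739465.
T₂ = 1809 × 0.739465 = 1.34×10³ K.

T₂ ≈ 1.34×10³ K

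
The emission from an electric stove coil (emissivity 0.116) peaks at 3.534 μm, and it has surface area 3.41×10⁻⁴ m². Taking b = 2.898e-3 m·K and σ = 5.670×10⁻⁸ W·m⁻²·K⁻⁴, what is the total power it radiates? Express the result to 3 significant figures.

Wien's law: T = b/λ_max = 2.898×10⁻³/3.534×10⁻⁶ = 820.034 K.
Area A = 3.41×10⁻⁴ m².
Then P = εσAT⁴ = 0.116×5.670×10⁻⁸×3.41×10⁻⁴×(820.034)⁴ = 1.01 W.

P ≈ 1.01 W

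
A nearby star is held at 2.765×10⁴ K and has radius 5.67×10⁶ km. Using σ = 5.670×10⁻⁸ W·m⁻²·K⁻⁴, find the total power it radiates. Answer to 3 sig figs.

P ≈ 1.34×10³¹ W

Surface area A = 4πR² = 4π(5.67×10⁹ m)² = 4.03995×10²⁰ m².
P = σAT⁴ = 5.670×10⁻⁸ × 4.03995×10²⁰ × (2.765×10⁴)⁴ = 1.34×10³¹ W.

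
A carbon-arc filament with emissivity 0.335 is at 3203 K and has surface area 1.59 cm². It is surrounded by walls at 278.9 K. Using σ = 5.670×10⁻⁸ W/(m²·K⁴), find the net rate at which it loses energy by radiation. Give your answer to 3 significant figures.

Net loss ≈ 318 W

Area A = 1.59 cm² = 1.59×10⁻⁴ m².
Net radiated power P_net = εσA(T⁴ − T₀⁴) = 0.335×5.670×10⁻⁸×1.59×10⁻⁴×(3203⁴ − 278.9⁴).
T⁴ − T₀⁴ = 1.05251×10¹⁴ − 6.05054×10⁹ = 1.05245×10¹⁴ K⁴, so P_net = 318 W.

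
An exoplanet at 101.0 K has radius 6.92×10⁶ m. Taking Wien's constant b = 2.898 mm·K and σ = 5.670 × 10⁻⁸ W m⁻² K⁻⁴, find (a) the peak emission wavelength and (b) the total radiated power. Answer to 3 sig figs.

λ_max ≈ 28.7 μm; P ≈ 3.55×10¹⁵ W

(a) λ_max = b/T = 2.898×10⁻³/101.0 = 2.869×10⁻⁵ m = 28.7 μm.
Surface area A = 4πR² = 4π(6.92×10⁶ m)² = 6.01758×10¹⁴ m².
(b) P = σAT⁴ = 5.670×10⁻⁸×6.01758×10¹⁴×(101.0)⁴ = 3.55×10¹⁵ W.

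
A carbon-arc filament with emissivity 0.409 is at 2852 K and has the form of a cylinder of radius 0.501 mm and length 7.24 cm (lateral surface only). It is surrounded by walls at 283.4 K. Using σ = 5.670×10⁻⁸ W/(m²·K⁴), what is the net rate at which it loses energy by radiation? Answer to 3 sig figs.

Net loss ≈ 350 W

Lateral area A = 2πrL = 2π×5.01×10⁻⁴×0.0724 = 2.27906×10⁻⁴ m².
Net radiated power P_net = εσA(T⁴ − T₀⁴) = 0.409×5.670×10⁻⁸×2.27906×10⁻⁴×(2852⁴ − 283.4⁴).
T⁴ − T₀⁴ = 6.61604×10¹³ − 6.45059×10⁹ = 6.61539×10¹³ K⁴, so P_net = 350 W.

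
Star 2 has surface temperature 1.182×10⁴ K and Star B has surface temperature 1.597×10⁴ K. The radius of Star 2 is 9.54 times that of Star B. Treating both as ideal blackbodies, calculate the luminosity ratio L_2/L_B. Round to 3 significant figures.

L_2/L_B ≈ 27.3

L ∝ R²T⁴, so L_2/L_B = (R_2/R_B)²(T_2/T_B)⁴ = (9.54)² × (1.182×10⁴/1.597×10⁴)⁴ = 91.0116 × 0.300089 = 27.3.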